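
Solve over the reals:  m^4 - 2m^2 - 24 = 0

m = -2.4495 or m = 2.4495

Let u = m^2. The equation becomes u^2 - 2u - 24 = 0.
Factor: (u - 6)(u + 4) = 0, so u = 6 or u = -4.
m^2 = 6 gives m = +/-sqrt(6) ~= +/-2.4495.
m^2 = -4 < 0 has no real solution.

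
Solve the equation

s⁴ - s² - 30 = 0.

Let u = s². The equation becomes u² - u - 30 = 0.
Factor: (u + 5)(u - 6) = 0, so u = -5 or u = 6.
s² = -5 < 0 has no real solution.
s² = 6 gives s = ±√(6) ≈ ±2.4495.

s = -2.4495 or s = 2.4495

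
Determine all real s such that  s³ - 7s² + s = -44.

s = -2.1401 or s = 4 or s = 5.1401

Rearrange: s³ - 7s² + s + 44 = 0.
Possible rational roots are divisors of 44. Testing s = 4 gives 0, so (s - 4) is a factor.
Divide: s³ - 7s² + s + 44 = (s - 4)(s² - 3s - 11).
Apply the quadratic formula to s² - 3s - 11 = 0: s = (3 ± √53)/2, i.e. s ≈ 5.1401 or s ≈ -2.1401.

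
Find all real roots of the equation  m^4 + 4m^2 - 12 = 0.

m = -1.4142 or m = 1.4142

Let u = m^2. The equation becomes u^2 + 4u - 12 = 0.
Factor: (u - 2)(u + 6) = 0, so u = 2 or u = -6.
m^2 = 2 gives m = +/-sqrt(2) ~= +/-1.4142.
m^2 = -6 < 0 has no real solution.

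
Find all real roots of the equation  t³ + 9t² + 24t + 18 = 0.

Possible rational roots are divisors of 18. Testing t = -3 gives 0, so (t + 3) is a factor.
Divide: t³ + 9t² + 24t + 18 = (t + 3)(t² + 6t + 6).
Apply the quadratic formula to t² + 6t + 6 = 0: t = (-6 ± √12)/2, i.e. t ≈ -1.2679 or t ≈ -4.7321.

t = -4.7321 or t = -3 or t = -1.2679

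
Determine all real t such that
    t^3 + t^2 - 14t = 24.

Rearrange: t^3 + t^2 - 14t - 24 = 0.
Possible rational roots are divisors of -24. Testing t = 4 gives 0, so (t - 4) is a factor.
Divide: t^3 + t^2 - 14t - 24 = (t - 4)(t^2 + 5t + 6).
Factor the quadratic: t = -2 or t = -3.

t = -3 or t = -2 or t = 4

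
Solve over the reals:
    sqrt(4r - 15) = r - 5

Square both sides: 4r - 15 = (r - 5)^2.
Expand and rearrange: r^2 - 14r + 40 = 0.
Solving gives r = 10 or r = 4.
Check each candidate in the original equation:
  r = 10: sqrt(25) = 5, while r - 5 = 5 — valid.
  r = 4: sqrt(1) = 1, while r - 5 = -1 — extraneous.

r = 10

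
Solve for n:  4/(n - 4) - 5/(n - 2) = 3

Multiply both sides by (n - 4)(n - 2):
4(n - 2) - 5(n - 4) = 3(n - 4)(n - 2).
Expand and collect terms: 3n² - 17n + 12 = 0.
By the quadratic formula, n = (17 ± √145) / 6, so n ≈ 4.8403 or n ≈ 0.8264.
Neither value makes a denominator zero (n ≠ 4, n ≠ 2), so both are valid.

n = 0.8264 or n = 4.8403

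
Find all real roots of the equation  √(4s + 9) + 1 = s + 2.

Isolate the radical: √(4s + 9) = s + 1.
Square both sides: 4s + 9 = (s + 1)².
Expand and rearrange: s² - 2s - 8 = 0.
Solving gives s = 4 or s = -2.
Check each candidate in the original equation:
  s = 4: √(25) = 5, while s + 1 = 5 — valid.
  s = -2: √(1) = 1, while s + 1 = -1 — extraneous.

s = 4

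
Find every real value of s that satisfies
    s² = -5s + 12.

s = -6.772 or s = 1.772

Rearrange to standard form: s² + 5s - 12 = 0.
Discriminant: (5)² − 4·1·(-12) = 73.
Quadratic formula: s = (-5 ± √73) / 2.
So s = -5/2 + √(73)/2 ≈ 1.772 or s = -√(73)/2 - 5/2 ≈ -6.772.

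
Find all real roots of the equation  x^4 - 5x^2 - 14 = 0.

Let u = x^2. The equation becomes u^2 - 5u - 14 = 0.
Factor: (u + 2)(u - 7) = 0, so u = -2 or u = 7.
x^2 = -2 < 0 has no real solution.
x^2 = 7 gives x = +/-sqrt(7) ~= +/-2.6458.

x = -2.6458 or x = 2.6458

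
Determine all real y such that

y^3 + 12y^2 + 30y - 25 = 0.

y = -7.6533 or y = -5 or y = 0.6533

Possible rational roots are divisors of -25. Testing y = -5 gives 0, so (y + 5) is a factor.
Divide: y^3 + 12y^2 + 30y - 25 = (y + 5)(y^2 + 7y - 5).
Apply the quadratic formula to y^2 + 7y - 5 = 0: y = (-7 +/- sqrt(69))/2, i.e. y ~= 0.6533 or y ~= -7.6533.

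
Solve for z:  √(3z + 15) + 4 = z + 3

Isolate the radical: √(3z + 15) = z - 1.
Square both sides: 3z + 15 = (z - 1)².
Expand and rearrange: z² - 5z - 14 = 0.
Solving gives z = 7 or z = -2.
Check each candidate in the original equation:
  z = 7: √(36) = 6, while z - 1 = 6 — valid.
  z = -2: √(9) = 3, while z - 1 = -3 — extraneous.

z = 7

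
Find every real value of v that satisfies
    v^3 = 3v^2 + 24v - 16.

Rearrange: v^3 - 3v^2 - 24v + 16 = 0.
Possible rational roots are divisors of 16. Testing v = -4 gives 0, so (v + 4) is a factor.
Divide: v^3 - 3v^2 - 24v + 16 = (v + 4)(v^2 - 7v + 4).
Apply the quadratic formula to v^2 - 7v + 4 = 0: v = (7 +/- sqrt(33))/2, i.e. v ~= 6.3723 or v ~= 0.6277.

v = -4 or v = 0.6277 or v = 6.3723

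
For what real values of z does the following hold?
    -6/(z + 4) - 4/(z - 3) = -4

z = -2.7231 or z = 4.2231

Multiply both sides by (z + 4)(z - 3):
-6(z - 3) - 4(z + 4) = -4(z + 4)(z - 3).
Expand and collect terms: -4z² + 6z + 46 = 0.
By the quadratic formula, z = (-6 ± √772) / -8, so z ≈ -2.7231 or z ≈ 4.2231.
Neither value makes a denominator zero (z ≠ -4, z ≠ 3), so both are valid.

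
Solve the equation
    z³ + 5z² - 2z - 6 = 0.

Possible rational roots are divisors of -6. Testing z = -1 gives 0, so (z + 1) is a factor.
Divide: z³ + 5z² - 2z - 6 = (z + 1)(z² + 4z - 6).
Apply the quadratic formula to z² + 4z - 6 = 0: z = (-4 ± √40)/2, i.e. z ≈ 1.1623 or z ≈ -5.1623.

z = -5.1623 or z = -1 or z = 1.1623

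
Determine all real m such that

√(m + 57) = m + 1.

m = 7

Square both sides: m + 57 = (m + 1)².
Expand and rearrange: m² + m - 56 = 0.
Solving gives m = 7 or m = -8.
Check each candidate in the original equation:
  m = 7: √(64) = 8, while m + 1 = 8 — valid.
  m = -8: √(49) = 7, while m + 1 = -7 — extraneous.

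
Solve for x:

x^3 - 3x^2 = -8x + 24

Rearrange: x^3 - 3x^2 + 8x - 24 = 0.
Possible rational roots are divisors of -24. Testing x = 3 gives 0, so (x - 3) is a factor.
Divide: x^3 - 3x^2 + 8x - 24 = (x - 3)(x^2 + 8).
The quadratic x^2 + 8 has discriminant -32 < 0, so no further real roots.

x = 3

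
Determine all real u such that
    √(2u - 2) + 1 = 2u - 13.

u = 9

Isolate the radical: √(2u - 2) = 2u - 14.
Square both sides: 2u - 2 = (2u - 14)².
Expand and rearrange: 4u² - 58u + 198 = 0.
Solving gives u = 9 or u = 5.5.
Check each candidate in the original equation:
  u = 9: √(16) = 4, while 2u - 14 = 4 — valid.
  u = 5.5: √(9) = 3, while 2u - 14 = -3 — extraneous.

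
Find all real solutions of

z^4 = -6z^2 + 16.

Let u = z^2. The equation becomes u^2 + 6u - 16 = 0.
Factor: (u + 8)(u - 2) = 0, so u = -8 or u = 2.
z^2 = -8 < 0 has no real solution.
z^2 = 2 gives z = +/-sqrt(2) ~= +/-1.4142.

z = -1.4142 or z = 1.4142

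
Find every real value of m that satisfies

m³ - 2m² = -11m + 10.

Rearrange: m³ - 2m² + 11m - 10 = 0.
Possible rational roots are divisors of -10. Testing m = 1 gives 0, so (m - 1) is a factor.
Divide: m³ - 2m² + 11m - 10 = (m - 1)(m² - m + 10).
The quadratic m² - m + 10 has discriminant -39 < 0, so no further real roots.

m = 1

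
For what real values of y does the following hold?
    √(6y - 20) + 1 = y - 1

y = 4 or y = 6

Isolate the radical: √(6y - 20) = y - 2.
Square both sides: 6y - 20 = (y - 2)².
Expand and rearrange: y² - 10y + 24 = 0.
Solving gives y = 6 or y = 4.
Check each candidate in the original equation:
  y = 6: √(16) = 4, while y - 2 = 4 — valid.
  y = 4: √(4) = 2, while y - 2 = 2 — valid.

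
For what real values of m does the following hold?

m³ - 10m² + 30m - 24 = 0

m = 1.2679 or m = 4 or m = 4.7321

Possible rational roots are divisors of -24. Testing m = 4 gives 0, so (m - 4) is a factor.
Divide: m³ - 10m² + 30m - 24 = (m - 4)(m² - 6m + 6).
Apply the quadratic formula to m² - 6m + 6 = 0: m = (6 ± √12)/2, i.e. m ≈ 4.7321 or m ≈ 1.2679.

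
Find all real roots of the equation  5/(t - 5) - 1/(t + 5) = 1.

t = -5.6811 or t = 9.6811

Multiply both sides by (t - 5)(t + 5):
5(t + 5) - (t - 5) = (t - 5)(t + 5).
Expand and collect terms: t² - 4t - 55 = 0.
By the quadratic formula, t = (4 ± √236) / 2, so t ≈ 9.6811 or t ≈ -5.6811.
Neither value makes a denominator zero (t ≠ 5, t ≠ -5), so both are valid.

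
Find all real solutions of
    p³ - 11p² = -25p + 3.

Rearrange: p³ - 11p² + 25p - 3 = 0.
Possible rational roots are divisors of -3. Testing p = 3 gives 0, so (p - 3) is a factor.
Divide: p³ - 11p² + 25p - 3 = (p - 3)(p² - 8p + 1).
Apply the quadratic formula to p² - 8p + 1 = 0: p = (8 ± √60)/2, i.e. p ≈ 7.873 or p ≈ 0.127.

p = 0.127 or p = 3 or p = 7.873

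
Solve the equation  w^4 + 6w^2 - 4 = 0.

Let u = w^2. The equation becomes u^2 + 6u - 4 = 0.
By the quadratic formula, u = -3 + sqrt(13) or u = -sqrt(13) - 3.
w^2 = -3 + sqrt(13) gives w = +/-sqrt(-3 + sqrt(13)) ~= +/-0.7782.
w^2 = -sqrt(13) - 3 < 0 has no real solution.

w = -0.7782 or w = 0.7782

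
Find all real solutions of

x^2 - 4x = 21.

x = -3 or x = 7

Bring every term to one side: x^2 - 4x - 21 = 0.
Factor: (x - 7)(x + 3) = 0.
So x = 7 or x = -3.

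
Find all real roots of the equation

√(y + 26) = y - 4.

Square both sides: y + 26 = (y - 4)².
Expand and rearrange: y² - 9y - 10 = 0.
Solving gives y = 10 or y = -1.
Check each candidate in the original equation:
  y = 10: √(36) = 6, while y - 4 = 6 — valid.
  y = -1: √(25) = 5, while y - 4 = -5 — extraneous.

y = 10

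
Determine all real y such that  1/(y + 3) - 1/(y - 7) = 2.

Multiply both sides by (y + 3)(y - 7):
(y - 7) - (y + 3) = 2(y + 3)(y - 7).
Expand and collect terms: 2y^2 - 8y - 32 = 0.
By the quadratic formula, y = (8 +/- sqrt(320)) / 4, so y ~= 6.4721 or y ~= -2.4721.
Neither value makes a denominator zero (y != -3, y != 7), so both are valid.

y = -2.4721 or y = 6.4721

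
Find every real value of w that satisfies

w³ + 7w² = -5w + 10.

Rearrange: w³ + 7w² + 5w - 10 = 0.
Possible rational roots are divisors of -10. Testing w = -2 gives 0, so (w + 2) is a factor.
Divide: w³ + 7w² + 5w - 10 = (w + 2)(w² + 5w - 5).
Apply the quadratic formula to w² + 5w - 5 = 0: w = (-5 ± √45)/2, i.e. w ≈ 0.8541 or w ≈ -5.8541.

w = -5.8541 or w = -2 or w = 0.8541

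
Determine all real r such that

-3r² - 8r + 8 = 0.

Discriminant: (-8)² − 4·(-3)·8 = 160.
Quadratic formula: r = (8 ± √160) / (-6).
So r = -2·√(10)/3 - 4/3 ≈ -3.4415 or r = -4/3 + 2·√(10)/3 ≈ 0.7749.

r = -3.4415 or r = 0.7749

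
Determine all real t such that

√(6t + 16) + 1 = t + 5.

t = -2 or t = 0

Isolate the radical: √(6t + 16) = t + 4.
Square both sides: 6t + 16 = (t + 4)².
Expand and rearrange: t² + 2t = 0.
Solving gives t = 0 or t = -2.
Check each candidate in the original equation:
  t = 0: √(16) = 4, while t + 4 = 4 — valid.
  t = -2: √(4) = 2, while t + 4 = 2 — valid.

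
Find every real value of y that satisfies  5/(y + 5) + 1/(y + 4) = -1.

Multiply both sides by (y + 5)(y + 4):
5(y + 4) + (y + 5) = -(y + 5)(y + 4).
Expand and collect terms: -y^2 - 15y - 45 = 0.
By the quadratic formula, y = (15 +/- sqrt(45)) / -2, so y ~= -10.8541 or y ~= -4.1459.
Neither value makes a denominator zero (y != -5, y != -4), so both are valid.

y = -10.8541 or y = -4.1459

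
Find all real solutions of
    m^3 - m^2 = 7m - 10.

m = -2.7913 or m = 1.7913 or m = 2

Rearrange: m^3 - m^2 - 7m + 10 = 0.
Possible rational roots are divisors of 10. Testing m = 2 gives 0, so (m - 2) is a factor.
Divide: m^3 - m^2 - 7m + 10 = (m - 2)(m^2 + m - 5).
Apply the quadratic formula to m^2 + m - 5 = 0: m = (-1 +/- sqrt(21))/2, i.e. m ~= 1.7913 or m ~= -2.7913.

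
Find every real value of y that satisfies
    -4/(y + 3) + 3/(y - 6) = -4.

y = -1.895 or y = 5.145

Multiply both sides by (y + 3)(y - 6):
-4(y - 6) + 3(y + 3) = -4(y + 3)(y - 6).
Expand and collect terms: -4y^2 + 13y + 39 = 0.
By the quadratic formula, y = (-13 +/- sqrt(793)) / -8, so y ~= -1.895 or y ~= 5.145.
Neither value makes a denominator zero (y != -3, y != 6), so both are valid.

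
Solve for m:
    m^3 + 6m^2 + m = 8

m = -5.5616 or m = -1.4384 or m = 1

Rearrange: m^3 + 6m^2 + m - 8 = 0.
Possible rational roots are divisors of -8. Testing m = 1 gives 0, so (m - 1) is a factor.
Divide: m^3 + 6m^2 + m - 8 = (m - 1)(m^2 + 7m + 8).
Apply the quadratic formula to m^2 + 7m + 8 = 0: m = (-7 +/- sqrt(17))/2, i.e. m ~= -1.4384 or m ~= -5.5616.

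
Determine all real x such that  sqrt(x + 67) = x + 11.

Square both sides: x + 67 = (x + 11)^2.
Expand and rearrange: x^2 + 21x + 54 = 0.
Solving gives x = -3 or x = -18.
Check each candidate in the original equation:
  x = -3: sqrt(64) = 8, while x + 11 = 8 — valid.
  x = -18: sqrt(49) = 7, while x + 11 = -7 — extraneous.

x = -3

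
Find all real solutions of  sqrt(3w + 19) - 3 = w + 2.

w = -1

Isolate the radical: sqrt(3w + 19) = w + 5.
Square both sides: 3w + 19 = (w + 5)^2.
Expand and rearrange: w^2 + 7w + 6 = 0.
Solving gives w = -1 or w = -6.
Check each candidate in the original equation:
  w = -1: sqrt(16) = 4, while w + 5 = 4 — valid.
  w = -6: sqrt(1) = 1, while w + 5 = -1 — extraneous.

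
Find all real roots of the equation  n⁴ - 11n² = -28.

Let u = n². The equation becomes u² - 11u + 28 = 0.
Factor: (u - 4)(u - 7) = 0, so u = 4 or u = 7.
n² = 4 gives n = ±2.
n² = 7 gives n = ±√(7) ≈ ±2.6458.

n = -2.6458 or n = -2 or n = 2 or n = 2.6458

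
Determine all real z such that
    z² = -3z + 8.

Rearrange to standard form: z² + 3z - 8 = 0.
Discriminant: (3)² − 4·1·(-8) = 41.
Quadratic formula: z = (-3 ± √41) / 2.
So z = -3/2 + √(41)/2 ≈ 1.7016 or z = -√(41)/2 - 3/2 ≈ -4.7016.

z = -4.7016 or z = 1.7016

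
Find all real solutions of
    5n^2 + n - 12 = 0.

Discriminant: (1)^2 - 4*5*(-12) = 241.
Quadratic formula: n = (-1 +/- sqrt(241)) / 10.
So n = -1/10 + sqrt(241)/10 ~= 1.4524 or n = -sqrt(241)/10 - 1/10 ~= -1.6524.

n = -1.6524 or n = 1.4524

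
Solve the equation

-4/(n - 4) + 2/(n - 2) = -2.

Multiply both sides by (n - 4)(n - 2):
-4(n - 2) + 2(n - 4) = -2(n - 4)(n - 2).
Expand and collect terms: -2n² + 14n - 16 = 0.
By the quadratic formula, n = (-14 ± √68) / -4, so n ≈ 1.4384 or n ≈ 5.5616.
Neither value makes a denominator zero (n ≠ 4, n ≠ 2), so both are valid.

n = 1.4384 or n = 5.5616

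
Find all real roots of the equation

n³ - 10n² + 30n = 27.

Rearrange: n³ - 10n² + 30n - 27 = 0.
Possible rational roots are divisors of -27. Testing n = 3 gives 0, so (n - 3) is a factor.
Divide: n³ - 10n² + 30n - 27 = (n - 3)(n² - 7n + 9).
Apply the quadratic formula to n² - 7n + 9 = 0: n = (7 ± √13)/2, i.e. n ≈ 5.3028 or n ≈ 1.6972.

n = 1.6972 or n = 3 or n = 5.3028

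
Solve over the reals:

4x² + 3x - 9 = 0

x = -1.9212 or x = 1.1712

Discriminant: (3)² − 4·4·(-9) = 153.
Quadratic formula: x = (-3 ± √153) / 8.
So x = -3/8 + 3·√(17)/8 ≈ 1.1712 or x = -3·√(17)/8 - 3/8 ≈ -1.9212.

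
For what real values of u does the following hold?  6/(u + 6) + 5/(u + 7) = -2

u = -12 or u = -6.5

Multiply both sides by (u + 6)(u + 7):
6(u + 7) + 5(u + 6) = -2(u + 6)(u + 7).
Expand and collect terms: -2u² - 37u - 156 = 0.
Factor or apply the quadratic formula: u = -12 or u = -6.5.
Neither value makes a denominator zero (u ≠ -6, u ≠ -7), so both are valid.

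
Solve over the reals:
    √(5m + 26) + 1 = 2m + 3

m = 2

Isolate the radical: √(5m + 26) = 2m + 2.
Square both sides: 5m + 26 = (2m + 2)².
Expand and rearrange: 4m² + 3m - 22 = 0.
Solving gives m = 2 or m = -2.75.
Check each candidate in the original equation:
  m = 2: √(36) = 6, while 2m + 2 = 6 — valid.
  m = -2.75: √(12.25) = 3.5, while 2m + 2 = -3.5 — extraneous.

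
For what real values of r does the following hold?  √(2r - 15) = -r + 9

Square both sides: 2r - 15 = (-r + 9)².
Expand and rearrange: r² - 20r + 96 = 0.
Solving gives r = 12 or r = 8.
Check each candidate in the original equation:
  r = 12: √(9) = 3, while -r + 9 = -3 — extraneous.
  r = 8: √(1) = 1, while -r + 9 = 1 — valid.

r = 8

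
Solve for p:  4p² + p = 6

p = -1.3561 or p = 1.1061

Rearrange to standard form: 4p² + p - 6 = 0.
Discriminant: (1)² − 4·4·(-6) = 97.
Quadratic formula: p = (-1 ± √97) / 8.
So p = -1/8 + √(97)/8 ≈ 1.1061 or p = -√(97)/8 - 1/8 ≈ -1.3561.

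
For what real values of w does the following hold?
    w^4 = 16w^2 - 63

w = -3 or w = -2.6458 or w = 2.6458 or w = 3

Let u = w^2. The equation becomes u^2 - 16u + 63 = 0.
Factor: (u - 9)(u - 7) = 0, so u = 9 or u = 7.
w^2 = 9 gives w = +/-3.
w^2 = 7 gives w = +/-sqrt(7) ~= +/-2.6458.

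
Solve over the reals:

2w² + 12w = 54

Bring every term to one side: 2w² + 12w - 54 = 0.
Factor: 2(w - 3)(w + 9) = 0.
So w = 3 or w = -9.

w = -9 or w = 3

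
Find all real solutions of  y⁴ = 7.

Let u = y². The equation becomes u² - 7 = 0.
By the quadratic formula, u = √(7) or u = -√(7).
y² = √(7) gives y = ±7^(1/4) ≈ ±1.6266.
y² = -√(7) < 0 has no real solution.

y = -1.6266 or y = 1.6266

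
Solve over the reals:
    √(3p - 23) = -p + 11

Square both sides: 3p - 23 = (-p + 11)².
Expand and rearrange: p² - 25p + 144 = 0.
Solving gives p = 16 or p = 9.
Check each candidate in the original equation:
  p = 16: √(25) = 5, while -p + 11 = -5 — extraneous.
  p = 9: √(4) = 2, while -p + 11 = 2 — valid.

p = 9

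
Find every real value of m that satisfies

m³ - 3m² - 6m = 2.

m = -1 or m = -0.4495 or m = 4.4495

Rearrange: m³ - 3m² - 6m - 2 = 0.
Possible rational roots are divisors of -2. Testing m = -1 gives 0, so (m + 1) is a factor.
Divide: m³ - 3m² - 6m - 2 = (m + 1)(m² - 4m - 2).
Apply the quadratic formula to m² - 4m - 2 = 0: m = (4 ± √24)/2, i.e. m ≈ 4.4495 or m ≈ -0.4495.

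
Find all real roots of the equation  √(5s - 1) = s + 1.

Square both sides: 5s - 1 = (s + 1)².
Expand and rearrange: s² - 3s + 2 = 0.
Solving gives s = 2 or s = 1.
Check each candidate in the original equation:
  s = 2: √(9) = 3, while s + 1 = 3 — valid.
  s = 1: √(4) = 2, while s + 1 = 2 — valid.

s = 1 or s = 2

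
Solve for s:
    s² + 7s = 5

s = -7.6533 or s = 0.6533

Rearrange to standard form: s² + 7s - 5 = 0.
Discriminant: (7)² − 4·1·(-5) = 69.
Quadratic formula: s = (-7 ± √69) / 2.
So s = -7/2 + √(69)/2 ≈ 0.6533 or s = -√(69)/2 - 7/2 ≈ -7.6533.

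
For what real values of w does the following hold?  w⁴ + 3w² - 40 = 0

Let u = w². The equation becomes u² + 3u - 40 = 0.
Factor: (u + 8)(u - 5) = 0, so u = -8 or u = 5.
w² = -8 < 0 has no real solution.
w² = 5 gives w = ±√(5) ≈ ±2.2361.

w = -2.2361 or w = 2.2361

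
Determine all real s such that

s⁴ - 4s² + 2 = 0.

s = -1.8478 or s = -0.7654 or s = 0.7654 or s = 1.8478

Let u = s². The equation becomes u² - 4u + 2 = 0.
By the quadratic formula, u = √(2) + 2 or u = 2 - √(2).
s² = √(2) + 2 gives s = ±√(√(2) + 2) ≈ ±1.8478.
s² = 2 - √(2) gives s = ±√(2 - √(2)) ≈ ±0.7654.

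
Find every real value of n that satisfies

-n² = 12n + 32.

n = -8 or n = -4

Bring every term to one side: -n² - 12n - 32 = 0.
Factor: -1(n + 8)(n + 4) = 0.
So n = -8 or n = -4.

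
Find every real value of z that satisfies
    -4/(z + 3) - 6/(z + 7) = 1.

Multiply both sides by (z + 3)(z + 7):
-4(z + 7) - 6(z + 3) = (z + 3)(z + 7).
Expand and collect terms: z² + 20z + 67 = 0.
By the quadratic formula, z = (-20 ± √132) / 2, so z ≈ -4.2554 or z ≈ -15.7446.
Neither value makes a denominator zero (z ≠ -3, z ≠ -7), so both are valid.

z = -15.7446 or z = -4.2554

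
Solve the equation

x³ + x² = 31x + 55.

x = -5 or x = -1.873 or x = 5.873

Rearrange: x³ + x² - 31x - 55 = 0.
Possible rational roots are divisors of -55. Testing x = -5 gives 0, so (x + 5) is a factor.
Divide: x³ + x² - 31x - 55 = (x + 5)(x² - 4x - 11).
Apply the quadratic formula to x² - 4x - 11 = 0: x = (4 ± √60)/2, i.e. x ≈ 5.873 or x ≈ -1.873.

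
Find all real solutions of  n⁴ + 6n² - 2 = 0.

n = -0.5627 or n = 0.5627

Let u = n². The equation becomes u² + 6u - 2 = 0.
By the quadratic formula, u = -3 + √(11) or u = -√(11) - 3.
n² = -3 + √(11) gives n = ±√(-3 + √(11)) ≈ ±0.5627.
n² = -√(11) - 3 < 0 has no real solution.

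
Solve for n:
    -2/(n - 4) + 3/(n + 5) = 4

n = -4.2013 or n = 3.4513

Multiply both sides by (n - 4)(n + 5):
-2(n + 5) + 3(n - 4) = 4(n - 4)(n + 5).
Expand and collect terms: 4n^2 + 3n - 58 = 0.
By the quadratic formula, n = (-3 +/- sqrt(937)) / 8, so n ~= 3.4513 or n ~= -4.2013.
Neither value makes a denominator zero (n != 4, n != -5), so both are valid.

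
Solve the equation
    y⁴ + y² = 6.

Let u = y². The equation becomes u² + u - 6 = 0.
Factor: (u - 2)(u + 3) = 0, so u = 2 or u = -3.
y² = 2 gives y = ±√(2) ≈ ±1.4142.
y² = -3 < 0 has no real solution.

y = -1.4142 or y = 1.4142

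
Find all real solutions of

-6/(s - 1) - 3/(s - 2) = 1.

s = -7.6904 or s = 1.6904

Multiply both sides by (s - 1)(s - 2):
-6(s - 2) - 3(s - 1) = (s - 1)(s - 2).
Expand and collect terms: s^2 + 6s - 13 = 0.
By the quadratic formula, s = (-6 +/- sqrt(88)) / 2, so s ~= 1.6904 or s ~= -7.6904.
Neither value makes a denominator zero (s != 1, s != 2), so both are valid.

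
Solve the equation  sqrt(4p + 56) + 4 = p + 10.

Isolate the radical: sqrt(4p + 56) = p + 6.
Square both sides: 4p + 56 = (p + 6)^2.
Expand and rearrange: p^2 + 8p - 20 = 0.
Solving gives p = 2 or p = -10.
Check each candidate in the original equation:
  p = 2: sqrt(64) = 8, while p + 6 = 8 — valid.
  p = -10: sqrt(16) = 4, while p + 6 = -4 — extraneous.

p = 2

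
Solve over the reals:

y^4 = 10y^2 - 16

Let u = y^2. The equation becomes u^2 - 10u + 16 = 0.
Factor: (u - 8)(u - 2) = 0, so u = 8 or u = 2.
y^2 = 8 gives y = +/-2*sqrt(2) ~= +/-2.8284.
y^2 = 2 gives y = +/-sqrt(2) ~= +/-1.4142.

y = -2.8284 or y = -1.4142 or y = 1.4142 or y = 2.8284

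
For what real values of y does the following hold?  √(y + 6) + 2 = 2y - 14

Isolate the radical: √(y + 6) = 2y - 16.
Square both sides: y + 6 = (2y - 16)².
Expand and rearrange: 4y² - 65y + 250 = 0.
Solving gives y = 10 or y = 6.25.
Check each candidate in the original equation:
  y = 10: √(16) = 4, while 2y - 16 = 4 — valid.
  y = 6.25: √(12.25) = 3.5, while 2y - 16 = -3.5 — extraneous.

y = 10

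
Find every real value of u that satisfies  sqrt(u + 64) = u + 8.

u = 0

Square both sides: u + 64 = (u + 8)^2.
Expand and rearrange: u^2 + 15u = 0.
Solving gives u = 0 or u = -15.
Check each candidate in the original equation:
  u = 0: sqrt(64) = 8, while u + 8 = 8 — valid.
  u = -15: sqrt(49) = 7, while u + 8 = -7 — extraneous.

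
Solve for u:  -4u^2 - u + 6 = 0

Discriminant: (-1)^2 - 4*(-4)*6 = 97.
Quadratic formula: u = (1 +/- sqrt(97)) / (-8).
So u = -sqrt(97)/8 - 1/8 ~= -1.3561 or u = -1/8 + sqrt(97)/8 ~= 1.1061.

u = -1.3561 or u = 1.1061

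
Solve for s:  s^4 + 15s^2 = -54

Let u = s^2. The equation becomes u^2 + 15u + 54 = 0.
Factor: (u + 6)(u + 9) = 0, so u = -6 or u = -9.
s^2 = -6 < 0 has no real solution.
s^2 = -9 < 0 has no real solution.

No real solutions.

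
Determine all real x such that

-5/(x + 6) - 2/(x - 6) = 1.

x = -11.6394 or x = 4.6394

Multiply both sides by (x + 6)(x - 6):
-5(x - 6) - 2(x + 6) = (x + 6)(x - 6).
Expand and collect terms: x² + 7x - 54 = 0.
By the quadratic formula, x = (-7 ± √265) / 2, so x ≈ 4.6394 or x ≈ -11.6394.
Neither value makes a denominator zero (x ≠ -6, x ≠ 6), so both are valid.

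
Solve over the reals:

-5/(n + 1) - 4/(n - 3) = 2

Multiply both sides by (n + 1)(n - 3):
-5(n - 3) - 4(n + 1) = 2(n + 1)(n - 3).
Expand and collect terms: 2n^2 + 5n - 17 = 0.
By the quadratic formula, n = (-5 +/- sqrt(161)) / 4, so n ~= 1.9221 or n ~= -4.4221.
Neither value makes a denominator zero (n != -1, n != 3), so both are valid.

n = -4.4221 or n = 1.9221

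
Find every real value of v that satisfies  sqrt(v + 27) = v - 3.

Square both sides: v + 27 = (v - 3)^2.
Expand and rearrange: v^2 - 7v - 18 = 0.
Solving gives v = 9 or v = -2.
Check each candidate in the original equation:
  v = 9: sqrt(36) = 6, while v - 3 = 6 — valid.
  v = -2: sqrt(25) = 5, while v - 3 = -5 — extraneous.

v = 9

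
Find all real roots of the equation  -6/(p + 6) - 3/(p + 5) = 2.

Multiply both sides by (p + 6)(p + 5):
-6(p + 5) - 3(p + 6) = 2(p + 6)(p + 5).
Expand and collect terms: 2p^2 + 31p + 108 = 0.
By the quadratic formula, p = (-31 +/- sqrt(97)) / 4, so p ~= -5.2878 or p ~= -10.2122.
Neither value makes a denominator zero (p != -6, p != -5), so both are valid.

p = -10.2122 or p = -5.2878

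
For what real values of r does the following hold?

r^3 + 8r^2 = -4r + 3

Rearrange: r^3 + 8r^2 + 4r - 3 = 0.
Possible rational roots are divisors of -3. Testing r = -1 gives 0, so (r + 1) is a factor.
Divide: r^3 + 8r^2 + 4r - 3 = (r + 1)(r^2 + 7r - 3).
Apply the quadratic formula to r^2 + 7r - 3 = 0: r = (-7 +/- sqrt(61))/2, i.e. r ~= 0.4051 or r ~= -7.4051.

r = -7.4051 or r = -1 or r = 0.4051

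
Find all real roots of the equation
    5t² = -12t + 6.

t = -2.8248 or t = 0.4248

Rearrange to standard form: 5t² + 12t - 6 = 0.
Discriminant: (12)² − 4·5·(-6) = 264.
Quadratic formula: t = (-12 ± √264) / 10.
So t = -6/5 + √(66)/5 ≈ 0.4248 or t = -√(66)/5 - 6/5 ≈ -2.8248.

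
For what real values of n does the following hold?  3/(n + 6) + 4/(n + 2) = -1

n = -11.2749 or n = -3.7251

Multiply both sides by (n + 6)(n + 2):
3(n + 2) + 4(n + 6) = -(n + 6)(n + 2).
Expand and collect terms: -n² - 15n - 42 = 0.
By the quadratic formula, n = (15 ± √57) / -2, so n ≈ -11.2749 or n ≈ -3.7251.
Neither value makes a denominator zero (n ≠ -6, n ≠ -2), so both are valid.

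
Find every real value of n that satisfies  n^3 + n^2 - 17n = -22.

Rearrange: n^3 + n^2 - 17n + 22 = 0.
Possible rational roots are divisors of 22. Testing n = 2 gives 0, so (n - 2) is a factor.
Divide: n^3 + n^2 - 17n + 22 = (n - 2)(n^2 + 3n - 11).
Apply the quadratic formula to n^2 + 3n - 11 = 0: n = (-3 +/- sqrt(53))/2, i.e. n ~= 2.1401 or n ~= -5.1401.

n = -5.1401 or n = 2 or n = 2.1401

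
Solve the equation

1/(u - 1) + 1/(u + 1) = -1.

Multiply both sides by (u - 1)(u + 1):
(u + 1) + (u - 1) = -(u - 1)(u + 1).
Expand and collect terms: -u^2 - 2u + 1 = 0.
By the quadratic formula, u = (2 +/- sqrt(8)) / -2, so u ~= -2.4142 or u ~= 0.4142.
Neither value makes a denominator zero (u != 1, u != -1), so both are valid.

u = -2.4142 or u = 0.4142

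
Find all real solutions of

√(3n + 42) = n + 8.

n = -2

Square both sides: 3n + 42 = (n + 8)².
Expand and rearrange: n² + 13n + 22 = 0.
Solving gives n = -2 or n = -11.
Check each candidate in the original equation:
  n = -2: √(36) = 6, while n + 8 = 6 — valid.
  n = -11: √(9) = 3, while n + 8 = -3 — extraneous.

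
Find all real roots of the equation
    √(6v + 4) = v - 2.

v = 10

Square both sides: 6v + 4 = (v - 2)².
Expand and rearrange: v² - 10v = 0.
Solving gives v = 10 or v = 0.
Check each candidate in the original equation:
  v = 10: √(64) = 8, while v - 2 = 8 — valid.
  v = 0: √(4) = 2, while v - 2 = -2 — extraneous.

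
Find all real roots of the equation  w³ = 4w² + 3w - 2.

Rearrange: w³ - 4w² - 3w + 2 = 0.
Possible rational roots are divisors of 2. Testing w = -1 gives 0, so (w + 1) is a factor.
Divide: w³ - 4w² - 3w + 2 = (w + 1)(w² - 5w + 2).
Apply the quadratic formula to w² - 5w + 2 = 0: w = (5 ± √17)/2, i.e. w ≈ 4.5616 or w ≈ 0.4384.

w = -1 or w = 0.4384 or w = 4.5616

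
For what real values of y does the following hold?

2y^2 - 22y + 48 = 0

Factor: 2(y - 3)(y - 8) = 0.
So y = 3 or y = 8.

y = 3 or y = 8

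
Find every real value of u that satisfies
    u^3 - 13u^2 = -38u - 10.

Rearrange: u^3 - 13u^2 + 38u + 10 = 0.
Possible rational roots are divisors of 10. Testing u = 5 gives 0, so (u - 5) is a factor.
Divide: u^3 - 13u^2 + 38u + 10 = (u - 5)(u^2 - 8u - 2).
Apply the quadratic formula to u^2 - 8u - 2 = 0: u = (8 +/- sqrt(72))/2, i.e. u ~= 8.2426 or u ~= -0.2426.

u = -0.2426 or u = 5 or u = 8.2426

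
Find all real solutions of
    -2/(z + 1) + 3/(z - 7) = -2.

z = 0.2878 or z = 5.2122

Multiply both sides by (z + 1)(z - 7):
-2(z - 7) + 3(z + 1) = -2(z + 1)(z - 7).
Expand and collect terms: -2z^2 + 11z - 3 = 0.
By the quadratic formula, z = (-11 +/- sqrt(97)) / -4, so z ~= 0.2878 or z ~= 5.2122.
Neither value makes a denominator zero (z != -1, z != 7), so both are valid.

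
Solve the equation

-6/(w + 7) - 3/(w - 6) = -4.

w = -5.5912 or w = 6.8412

Multiply both sides by (w + 7)(w - 6):
-6(w - 6) - 3(w + 7) = -4(w + 7)(w - 6).
Expand and collect terms: -4w² + 5w + 153 = 0.
By the quadratic formula, w = (-5 ± √2473) / -8, so w ≈ -5.5912 or w ≈ 6.8412.
Neither value makes a denominator zero (w ≠ -7, w ≠ 6), so both are valid.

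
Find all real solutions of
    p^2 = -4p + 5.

p = -5 or p = 1

Bring every term to one side: p^2 + 4p - 5 = 0.
Factor: (p - 1)(p + 5) = 0.
So p = 1 or p = -5.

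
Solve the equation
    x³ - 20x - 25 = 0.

Possible rational roots are divisors of -25. Testing x = 5 gives 0, so (x - 5) is a factor.
Divide: x³ - 20x - 25 = (x - 5)(x² + 5x + 5).
Apply the quadratic formula to x² + 5x + 5 = 0: x = (-5 ± √5)/2, i.e. x ≈ -1.382 or x ≈ -3.618.

x = -3.618 or x = -1.382 or x = 5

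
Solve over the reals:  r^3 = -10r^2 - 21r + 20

Rearrange: r^3 + 10r^2 + 21r - 20 = 0.
Possible rational roots are divisors of -20. Testing r = -5 gives 0, so (r + 5) is a factor.
Divide: r^3 + 10r^2 + 21r - 20 = (r + 5)(r^2 + 5r - 4).
Apply the quadratic formula to r^2 + 5r - 4 = 0: r = (-5 +/- sqrt(41))/2, i.e. r ~= 0.7016 or r ~= -5.7016.

r = -5.7016 or r = -5 or r = 0.7016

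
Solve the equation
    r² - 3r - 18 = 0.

Factor: (r - 6)(r + 3) = 0.
So r = 6 or r = -3.

r = -3 or r = 6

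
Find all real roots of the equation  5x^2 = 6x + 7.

Rearrange to standard form: 5x^2 - 6x - 7 = 0.
Discriminant: (-6)^2 - 4*5*(-7) = 176.
Quadratic formula: x = (6 +/- sqrt(176)) / 10.
So x = 3/5 + 2*sqrt(11)/5 ~= 1.9266 or x = 3/5 - 2*sqrt(11)/5 ~= -0.7266.

x = -0.7266 or x = 1.9266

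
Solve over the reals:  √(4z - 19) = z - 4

z = 5 or z = 7

Square both sides: 4z - 19 = (z - 4)².
Expand and rearrange: z² - 12z + 35 = 0.
Solving gives z = 7 or z = 5.
Check each candidate in the original equation:
  z = 7: √(9) = 3, while z - 4 = 3 — valid.
  z = 5: √(1) = 1, while z - 4 = 1 — valid.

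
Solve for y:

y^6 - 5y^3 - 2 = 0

y = -0.7194 or y = 1.7514

Let u = y^3. The equation becomes u^2 - 5u - 2 = 0.
By the quadratic formula, u = 5/2 + sqrt(33)/2 or u = 5/2 - sqrt(33)/2.
y^3 = 5/2 + sqrt(33)/2 gives y = (5/2 + sqrt(33)/2)^(1/3) ~= 1.7514.
y^3 = 5/2 - sqrt(33)/2 gives y = -(-5/2 + sqrt(33)/2)^(1/3) ~= -0.7194.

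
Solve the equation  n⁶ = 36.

n = -1.8171 or n = 1.8171

Let u = n³. The equation becomes u² - 36 = 0.
Factor: (u - 6)(u + 6) = 0, so u = 6 or u = -6.
n³ = 6 gives n = ∛(6) ≈ 1.8171.
n³ = -6 gives n = -∛(6) ≈ -1.8171.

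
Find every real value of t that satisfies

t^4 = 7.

Let u = t^2. The equation becomes u^2 - 7 = 0.
By the quadratic formula, u = sqrt(7) or u = -sqrt(7).
t^2 = sqrt(7) gives t = +/-7**(1/4) ~= +/-1.6266.
t^2 = -sqrt(7) < 0 has no real solution.

t = -1.6266 or t = 1.6266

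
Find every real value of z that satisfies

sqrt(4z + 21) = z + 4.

Square both sides: 4z + 21 = (z + 4)^2.
Expand and rearrange: z^2 + 4z - 5 = 0.
Solving gives z = 1 or z = -5.
Check each candidate in the original equation:
  z = 1: sqrt(25) = 5, while z + 4 = 5 — valid.
  z = -5: sqrt(1) = 1, while z + 4 = -1 — extraneous.

z = 1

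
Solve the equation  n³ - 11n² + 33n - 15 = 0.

n = 0.5505 or n = 5 or n = 5.4495

Possible rational roots are divisors of -15. Testing n = 5 gives 0, so (n - 5) is a factor.
Divide: n³ - 11n² + 33n - 15 = (n - 5)(n² - 6n + 3).
Apply the quadratic formula to n² - 6n + 3 = 0: n = (6 ± √24)/2, i.e. n ≈ 5.4495 or n ≈ 0.5505.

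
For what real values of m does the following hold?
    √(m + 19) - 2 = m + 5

Isolate the radical: √(m + 19) = m + 7.
Square both sides: m + 19 = (m + 7)².
Expand and rearrange: m² + 13m + 30 = 0.
Solving gives m = -3 or m = -10.
Check each candidate in the original equation:
  m = -3: √(16) = 4, while m + 7 = 4 — valid.
  m = -10: √(9) = 3, while m + 7 = -3 — extraneous.

m = -3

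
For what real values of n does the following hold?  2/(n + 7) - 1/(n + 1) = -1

Multiply both sides by (n + 7)(n + 1):
2(n + 1) - (n + 7) = -(n + 7)(n + 1).
Expand and collect terms: -n² - 9n - 2 = 0.
By the quadratic formula, n = (9 ± √73) / -2, so n ≈ -8.772 or n ≈ -0.228.
Neither value makes a denominator zero (n ≠ -7, n ≠ -1), so both are valid.

n = -8.772 or n = -0.228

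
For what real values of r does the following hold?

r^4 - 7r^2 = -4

Let u = r^2. The equation becomes u^2 - 7u + 4 = 0.
By the quadratic formula, u = sqrt(33)/2 + 7/2 or u = 7/2 - sqrt(33)/2.
r^2 = sqrt(33)/2 + 7/2 gives r = +/-sqrt(sqrt(33)/2 + 7/2) ~= +/-2.5243.
r^2 = 7/2 - sqrt(33)/2 gives r = +/-sqrt(7/2 - sqrt(33)/2) ~= +/-0.7923.

r = -2.5243 or r = -0.7923 or r = 0.7923 or r = 2.5243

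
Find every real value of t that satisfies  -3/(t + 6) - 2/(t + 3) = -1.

Multiply both sides by (t + 6)(t + 3):
-3(t + 3) - 2(t + 6) = -(t + 6)(t + 3).
Expand and collect terms: -t^2 - 4t + 3 = 0.
By the quadratic formula, t = (4 +/- sqrt(28)) / -2, so t ~= -4.6458 or t ~= 0.6458.
Neither value makes a denominator zero (t != -6, t != -3), so both are valid.

t = -4.6458 or t = 0.6458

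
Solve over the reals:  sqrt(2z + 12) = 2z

z = 2

Square both sides: 2z + 12 = (2z)^2.
Expand and rearrange: 4z^2 - 2z - 12 = 0.
Solving gives z = 2 or z = -1.5.
Check each candidate in the original equation:
  z = 2: sqrt(16) = 4, while 2z = 4 — valid.
  z = -1.5: sqrt(9) = 3, while 2z = -3 — extraneous.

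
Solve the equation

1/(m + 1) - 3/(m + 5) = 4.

m = -5.7122 or m = -0.7878

Multiply both sides by (m + 1)(m + 5):
(m + 5) - 3(m + 1) = 4(m + 1)(m + 5).
Expand and collect terms: 4m² + 26m + 18 = 0.
By the quadratic formula, m = (-26 ± √388) / 8, so m ≈ -0.7878 or m ≈ -5.7122.
Neither value makes a denominator zero (m ≠ -1, m ≠ -5), so both are valid.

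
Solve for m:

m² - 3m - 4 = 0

Factor: (m - 4)(m + 1) = 0.
So m = 4 or m = -1.

m = -1 or m = 4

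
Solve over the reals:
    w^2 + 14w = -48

Bring every term to one side: w^2 + 14w + 48 = 0.
Factor: (w + 8)(w + 6) = 0.
So w = -8 or w = -6.

w = -8 or w = -6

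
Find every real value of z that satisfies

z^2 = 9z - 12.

z = 1.6277 or z = 7.3723

Rearrange to standard form: z^2 - 9z + 12 = 0.
Discriminant: (-9)^2 - 4*1*12 = 33.
Quadratic formula: z = (9 +/- sqrt(33)) / 2.
So z = sqrt(33)/2 + 9/2 ~= 7.3723 or z = 9/2 - sqrt(33)/2 ~= 1.6277.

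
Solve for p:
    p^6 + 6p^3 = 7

p = -1.9129 or p = 1

Let u = p^3. The equation becomes u^2 + 6u - 7 = 0.
Factor: (u - 1)(u + 7) = 0, so u = 1 or u = -7.
p^3 = 1 gives p = 1.
p^3 = -7 gives p = -(7)^(1/3) ~= -1.9129.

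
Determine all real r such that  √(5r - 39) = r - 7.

r = 8 or r = 11

Square both sides: 5r - 39 = (r - 7)².
Expand and rearrange: r² - 19r + 88 = 0.
Solving gives r = 11 or r = 8.
Check each candidate in the original equation:
  r = 11: √(16) = 4, while r - 7 = 4 — valid.
  r = 8: √(1) = 1, while r - 7 = 1 — valid.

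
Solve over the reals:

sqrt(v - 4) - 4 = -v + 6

v = 8

Isolate the radical: sqrt(v - 4) = -v + 10.
Square both sides: v - 4 = (-v + 10)^2.
Expand and rearrange: v^2 - 21v + 104 = 0.
Solving gives v = 13 or v = 8.
Check each candidate in the original equation:
  v = 13: sqrt(9) = 3, while -v + 10 = -3 — extraneous.
  v = 8: sqrt(4) = 2, while -v + 10 = 2 — valid.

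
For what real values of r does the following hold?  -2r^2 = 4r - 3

r = -2.5811 or r = 0.5811

Rearrange to standard form: -2r^2 - 4r + 3 = 0.
Discriminant: (-4)^2 - 4*(-2)*3 = 40.
Quadratic formula: r = (4 +/- sqrt(40)) / (-4).
So r = -sqrt(10)/2 - 1 ~= -2.5811 or r = -1 + sqrt(10)/2 ~= 0.5811.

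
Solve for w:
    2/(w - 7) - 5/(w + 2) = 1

Multiply both sides by (w - 7)(w + 2):
2(w + 2) - 5(w - 7) = (w - 7)(w + 2).
Expand and collect terms: w² - 2w - 53 = 0.
By the quadratic formula, w = (2 ± √216) / 2, so w ≈ 8.3485 or w ≈ -6.3485.
Neither value makes a denominator zero (w ≠ 7, w ≠ -2), so both are valid.

w = -6.3485 or w = 8.3485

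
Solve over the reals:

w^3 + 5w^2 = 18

Rearrange: w^3 + 5w^2 - 18 = 0.
Possible rational roots are divisors of -18. Testing w = -3 gives 0, so (w + 3) is a factor.
Divide: w^3 + 5w^2 - 18 = (w + 3)(w^2 + 2w - 6).
Apply the quadratic formula to w^2 + 2w - 6 = 0: w = (-2 +/- sqrt(28))/2, i.e. w ~= 1.6458 or w ~= -3.6458.

w = -3.6458 or w = -3 or w = 1.6458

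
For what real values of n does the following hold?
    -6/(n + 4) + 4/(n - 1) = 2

Multiply both sides by (n + 4)(n - 1):
-6(n - 1) + 4(n + 4) = 2(n + 4)(n - 1).
Expand and collect terms: 2n^2 + 8n - 30 = 0.
By the quadratic formula, n = (-8 +/- sqrt(304)) / 4, so n ~= 2.3589 or n ~= -6.3589.
Neither value makes a denominator zero (n != -4, n != 1), so both are valid.

n = -6.3589 or n = 2.3589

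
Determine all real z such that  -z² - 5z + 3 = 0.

Discriminant: (-5)² − 4·(-1)·3 = 37.
Quadratic formula: z = (5 ± √37) / (-2).
So z = -√(37)/2 - 5/2 ≈ -5.5414 or z = -5/2 + √(37)/2 ≈ 0.5414.

z = -5.5414 or z = 0.5414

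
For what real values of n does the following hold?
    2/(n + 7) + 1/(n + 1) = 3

Multiply both sides by (n + 7)(n + 1):
2(n + 1) + (n + 7) = 3(n + 7)(n + 1).
Expand and collect terms: 3n² + 21n + 12 = 0.
By the quadratic formula, n = (-21 ± √297) / 6, so n ≈ -0.6277 or n ≈ -6.3723.
Neither value makes a denominator zero (n ≠ -7, n ≠ -1), so both are valid.

n = -6.3723 or n = -0.6277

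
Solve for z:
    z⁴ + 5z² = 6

Let u = z². The equation becomes u² + 5u - 6 = 0.
Factor: (u - 1)(u + 6) = 0, so u = 1 or u = -6.
z² = 1 gives z = ±1.
z² = -6 < 0 has no real solution.

z = -1 or z = 1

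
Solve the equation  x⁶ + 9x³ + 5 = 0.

x = -2.0332 or x = -0.841

Let u = x³. The equation becomes u² + 9u + 5 = 0.
By the quadratic formula, u = -9/2 + √(61)/2 or u = -9/2 - √(61)/2.
x³ = -9/2 + √(61)/2 gives x = -∛(9/2 - √(61)/2) ≈ -0.841.
x³ = -9/2 - √(61)/2 gives x = -∛(√(61)/2 + 9/2) ≈ -2.0332.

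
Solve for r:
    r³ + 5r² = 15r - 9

r = -7.2426 or r = 1 or r = 1.2426

Rearrange: r³ + 5r² - 15r + 9 = 0.
Possible rational roots are divisors of 9. Testing r = 1 gives 0, so (r - 1) is a factor.
Divide: r³ + 5r² - 15r + 9 = (r - 1)(r² + 6r - 9).
Apply the quadratic formula to r² + 6r - 9 = 0: r = (-6 ± √72)/2, i.e. r ≈ 1.2426 or r ≈ -7.2426.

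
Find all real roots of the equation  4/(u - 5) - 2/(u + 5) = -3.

Multiply both sides by (u - 5)(u + 5):
4(u + 5) - 2(u - 5) = -3(u - 5)(u + 5).
Expand and collect terms: -3u² - 2u + 45 = 0.
By the quadratic formula, u = (2 ± √544) / -6, so u ≈ -4.2206 or u ≈ 3.554.
Neither value makes a denominator zero (u ≠ 5, u ≠ -5), so both are valid.

u = -4.2206 or u = 3.554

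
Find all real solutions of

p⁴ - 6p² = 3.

p = -2.5425 or p = 2.5425

Let u = p². The equation becomes u² - 6u - 3 = 0.
By the quadratic formula, u = 3 + 2·√(3) or u = 3 - 2·√(3).
p² = 3 + 2·√(3) gives p = ±√(3 + 2·√(3)) ≈ ±2.5425.
p² = 3 - 2·√(3) < 0 has no real solution.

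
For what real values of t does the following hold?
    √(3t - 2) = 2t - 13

t = 9

Square both sides: 3t - 2 = (2t - 13)².
Expand and rearrange: 4t² - 55t + 171 = 0.
Solving gives t = 9 or t = 4.75.
Check each candidate in the original equation:
  t = 9: √(25) = 5, while 2t - 13 = 5 — valid.
  t = 4.75: √(12.25) = 3.5, while 2t - 13 = -3.5 — extraneous.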